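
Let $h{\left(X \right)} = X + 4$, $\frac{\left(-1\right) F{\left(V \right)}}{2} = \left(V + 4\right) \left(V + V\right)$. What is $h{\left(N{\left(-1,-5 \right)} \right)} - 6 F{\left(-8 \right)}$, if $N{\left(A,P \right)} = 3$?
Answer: $775$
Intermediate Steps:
$F{\left(V \right)} = - 4 V \left(4 + V\right)$ ($F{\left(V \right)} = - 2 \left(V + 4\right) \left(V + V\right) = - 2 \left(4 + V\right) 2 V = - 2 \cdot 2 V \left(4 + V\right) = - 4 V \left(4 + V\right)$)
$h{\left(X \right)} = 4 + X$
$h{\left(N{\left(-1,-5 \right)} \right)} - 6 F{\left(-8 \right)} = \left(4 + 3\right) - 6 \left(\left(-4\right) \left(-8\right) \left(4 - 8\right)\right) = 7 - 6 \left(\left(-4\right) \left(-8\right) \left(-4\right)\right) = 7 - -768 = 7 + 768 = 775$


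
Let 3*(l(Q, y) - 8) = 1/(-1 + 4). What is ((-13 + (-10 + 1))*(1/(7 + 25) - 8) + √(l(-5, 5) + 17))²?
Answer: 70870081/2304 + 935*√226/8 ≈ 32517.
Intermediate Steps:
l(Q, y) = 73/9 (l(Q, y) = 8 + 1/(3*(-1 + 4)) = 8 + (⅓)/3 = 8 + (⅓)*(⅓) = 8 + ⅑ = 73/9)
((-13 + (-10 + 1))*(1/(7 + 25) - 8) + √(l(-5, 5) + 17))² = ((-13 + (-10 + 1))*(1/(7 + 25) - 8) + √(73/9 + 17))² = ((-13 - 9)*(1/32 - 8) + √(226/9))² = (-22*(1/32 - 8) + √226/3)² = (-22*(-255/32) + √226/3)² = (2805/16 + √226/3)²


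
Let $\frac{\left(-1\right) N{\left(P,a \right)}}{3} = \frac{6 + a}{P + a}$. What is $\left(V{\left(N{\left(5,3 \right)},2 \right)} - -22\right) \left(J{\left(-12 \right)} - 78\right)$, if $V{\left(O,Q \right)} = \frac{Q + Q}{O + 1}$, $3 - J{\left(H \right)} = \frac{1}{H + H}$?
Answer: $- \frac{347207}{228} \approx -1522.8$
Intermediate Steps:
$N{\left(P,a \right)} = - \frac{3 \left(6 + a\right)}{P + a}$ ($N{\left(P,a \right)} = - 3 \frac{6 + a}{P + a} = - \frac{3 \left(6 + a\right)}{P + a}$)
$J{\left(H \right)} = 3 - \frac{1}{2 H}$ ($J{\left(H \right)} = 3 - \frac{1}{H + H} = 3 - \frac{1}{2 H}$)
$V{\left(O,Q \right)} = \frac{2 Q}{1 + O}$
$\left(V{\left(N{\left(5,3 \right)},2 \right)} - -22\right) \left(J{\left(-12 \right)} - 78\right) = \left(2 \cdot 2 \frac{1}{1 + \frac{3 \left(-6 - 3\right)}{5 + 3}} - -22\right) \left(\left(3 - \frac{1}{2 \left(-12\right)}\right) - 78\right) = \left(2 \cdot 2 \frac{1}{1 + \frac{3 \left(-6 - 3\right)}{8}} + 22\right) \left(\left(3 - - \frac{1}{24}\right) - 78\right) = \left(2 \cdot 2 \frac{1}{1 + 3 \cdot \frac{1}{8} \left(-9\right)} + 22\right) \left(\left(3 + \frac{1}{24}\right) - 78\right) = \left(2 \cdot 2 \frac{1}{1 - \frac{27}{8}} + 22\right) \left(\frac{73}{24} - 78\right) = \left(2 \cdot 2 \frac{1}{- \frac{19}{8}} + 22\right) \left(- \frac{1799}{24}\right) = \left(2 \cdot 2 \left(- \frac{8}{19}\right) + 22\right) \left(- \frac{1799}{24}\right) = \left(- \frac{32}{19} + 22\right) \left(- \frac{1799}{24}\right) = \frac{386}{19} \left(- \frac{1799}{24}\right) = - \frac{347207}{228}$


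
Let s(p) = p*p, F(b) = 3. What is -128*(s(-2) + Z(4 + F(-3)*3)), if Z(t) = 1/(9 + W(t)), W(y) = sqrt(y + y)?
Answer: -29312/55 + 128*sqrt(26)/55 ≈ -521.08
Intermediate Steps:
W(y) = sqrt(2)*sqrt(y) (W(y) = sqrt(2*y) = sqrt(2)*sqrt(y))
s(p) = p**2
Z(t) = 1/(9 + sqrt(2)*sqrt(t))
-128*(s(-2) + Z(4 + F(-3)*3)) = -128*((-2)**2 + 1/(9 + sqrt(2)*sqrt(4 + 3*3))) = -128*(4 + 1/(9 + sqrt(2)*sqrt(4 + 9))) = -128*(4 + 1/(9 + sqrt(2)*sqrt(13))) = -128*(4 + 1/(9 + sqrt(26))) = -512 - 128/(9 + sqrt(26))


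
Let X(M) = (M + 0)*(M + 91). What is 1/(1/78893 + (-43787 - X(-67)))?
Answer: -78893/3327627846 ≈ -2.3708e-5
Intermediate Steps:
X(M) = M*(91 + M)
1/(1/78893 + (-43787 - X(-67))) = 1/(1/78893 + (-43787 - (-67)*(91 - 67))) = 1/(1/78893 + (-43787 - (-67)*24)) = 1/(1/78893 + (-43787 - 1*(-1608))) = 1/(1/78893 + (-43787 + 1608)) = 1/(1/78893 - 42179) = 1/(-3327627846/78893) = -78893/3327627846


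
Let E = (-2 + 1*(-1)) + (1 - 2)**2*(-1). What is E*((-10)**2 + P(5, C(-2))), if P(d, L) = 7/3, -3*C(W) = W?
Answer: -1228/3 ≈ -409.33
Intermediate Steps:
C(W) = -W/3
P(d, L) = 7/3 (P(d, L) = 7*(1/3) = 7/3)
E = -4 (E = (-2 - 1) + (-1)**2*(-1) = -3 + 1*(-1) = -3 - 1 = -4)
E*((-10)**2 + P(5, C(-2))) = -4*((-10)**2 + 7/3) = -4*(100 + 7/3) = -4*307/3 = -1228/3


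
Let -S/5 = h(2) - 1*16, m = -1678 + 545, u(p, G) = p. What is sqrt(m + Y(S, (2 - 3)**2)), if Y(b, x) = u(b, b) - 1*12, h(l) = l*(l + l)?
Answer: I*sqrt(1105) ≈ 33.242*I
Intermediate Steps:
m = -1133
h(l) = 2*l**2 (h(l) = l*(2*l) = 2*l**2)
S = 40 (S = -5*(2*2**2 - 1*16) = -5*(2*4 - 16) = -5*(8 - 16) = -5*(-8) = 40)
Y(b, x) = -12 + b (Y(b, x) = b - 1*12 = b - 12 = -12 + b)
sqrt(m + Y(S, (2 - 3)**2)) = sqrt(-1133 + (-12 + 40)) = sqrt(-1133 + 28) = sqrt(-1105) = I*sqrt(1105)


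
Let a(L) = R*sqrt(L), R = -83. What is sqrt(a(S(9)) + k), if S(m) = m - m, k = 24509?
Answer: sqrt(24509) ≈ 156.55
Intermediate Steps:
S(m) = 0
a(L) = -83*sqrt(L)
sqrt(a(S(9)) + k) = sqrt(-83*sqrt(0) + 24509) = sqrt(-83*0 + 24509) = sqrt(0 + 24509) = sqrt(24509)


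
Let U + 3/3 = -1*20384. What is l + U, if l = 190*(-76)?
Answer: -34825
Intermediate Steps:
U = -20385 (U = -1 - 1*20384 = -1 - 20384 = -20385)
l = -14440
l + U = -14440 - 20385 = -34825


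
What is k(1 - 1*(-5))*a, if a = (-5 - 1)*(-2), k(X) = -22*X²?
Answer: -9504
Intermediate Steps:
a = 12 (a = -6*(-2) = 12)
k(1 - 1*(-5))*a = -22*(1 - 1*(-5))²*12 = -22*(1 + 5)²*12 = -22*6²*12 = -22*36*12 = -792*12 = -9504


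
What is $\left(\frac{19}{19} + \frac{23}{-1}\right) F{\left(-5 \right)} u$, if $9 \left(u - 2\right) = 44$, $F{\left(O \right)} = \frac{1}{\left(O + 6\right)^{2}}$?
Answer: $- \frac{1364}{9} \approx -151.56$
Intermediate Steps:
$F{\left(O \right)} = \frac{1}{\left(6 + O\right)^{2}}$
$u = \frac{62}{9}$ ($u = 2 + \frac{1}{9} \cdot 44 = 2 + \frac{44}{9} = \frac{62}{9} \approx 6.8889$)
$\left(\frac{19}{19} + \frac{23}{-1}\right) F{\left(-5 \right)} u = \frac{\frac{19}{19} + \frac{23}{-1}}{\left(6 - 5\right)^{2}} \cdot \frac{62}{9} = \left(19 \cdot \frac{1}{19} + 23 \left(-1\right)\right) 1^{-2} \cdot \frac{62}{9} = \left(1 - 23\right) 1 \cdot \frac{62}{9} = \left(-22\right) 1 \cdot \frac{62}{9} = \left(-22\right) \frac{62}{9} = - \frac{1364}{9}$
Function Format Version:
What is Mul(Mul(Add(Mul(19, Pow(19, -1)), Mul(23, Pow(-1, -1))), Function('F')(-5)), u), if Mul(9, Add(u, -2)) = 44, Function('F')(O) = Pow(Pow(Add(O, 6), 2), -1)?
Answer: Rational(-1364, 9) ≈ -151.56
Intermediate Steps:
Function('F')(O) = Pow(Add(6, O), -2) (Function('F')(O) = Pow(Pow(Add(6, O), 2), -1) = Pow(Add(6, O), -2))
u = Rational(62, 9) (u = Add(2, Mul(Rational(1, 9), 44)) = Add(2, Rational(44, 9)) = Rational(62, 9) ≈ 6.8889)
Mul(Mul(Add(Mul(19, Pow(19, -1)), Mul(23, Pow(-1, -1))), Function('F')(-5)), u) = Mul(Mul(Add(Mul(19, Pow(19, -1)), Mul(23, Pow(-1, -1))), Pow(Add(6, -5), -2)), Rational(62, 9)) = Mul(Mul(Add(Mul(19, Rational(1, 19)), Mul(23, -1)), Pow(1, -2)), Rational(62, 9)) = Mul(Mul(Add(1, -23), 1), Rational(62, 9)) = Mul(Mul(-22, 1), Rational(62, 9)) = Mul(-22, Rational(62, 9)) = Rational(-1364, 9)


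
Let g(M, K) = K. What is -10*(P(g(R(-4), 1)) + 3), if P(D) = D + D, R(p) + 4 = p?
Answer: -50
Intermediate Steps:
R(p) = -4 + p
P(D) = 2*D
-10*(P(g(R(-4), 1)) + 3) = -10*(2*1 + 3) = -10*(2 + 3) = -10*5 = -50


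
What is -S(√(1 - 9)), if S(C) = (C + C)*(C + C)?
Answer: 32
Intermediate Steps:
S(C) = 4*C² (S(C) = (2*C)*(2*C) = 4*C²)
-S(√(1 - 9)) = -4*(√(1 - 9))² = -4*(√(-8))² = -4*(2*I*√2)² = -4*(-8) = -1*(-32) = 32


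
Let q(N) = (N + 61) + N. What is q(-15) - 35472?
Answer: -35441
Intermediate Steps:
q(N) = 61 + 2*N (q(N) = (61 + N) + N = 61 + 2*N)
q(-15) - 35472 = (61 + 2*(-15)) - 35472 = (61 - 30) - 35472 = 31 - 35472 = -35441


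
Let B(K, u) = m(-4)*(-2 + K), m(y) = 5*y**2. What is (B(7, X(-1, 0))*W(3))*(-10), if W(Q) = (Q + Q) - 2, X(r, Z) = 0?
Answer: -16000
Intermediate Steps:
B(K, u) = -160 + 80*K (B(K, u) = (5*(-4)**2)*(-2 + K) = (5*16)*(-2 + K) = 80*(-2 + K) = -160 + 80*K)
W(Q) = -2 + 2*Q (W(Q) = 2*Q - 2 = -2 + 2*Q)
(B(7, X(-1, 0))*W(3))*(-10) = ((-160 + 80*7)*(-2 + 2*3))*(-10) = ((-160 + 560)*(-2 + 6))*(-10) = (400*4)*(-10) = 1600*(-10) = -16000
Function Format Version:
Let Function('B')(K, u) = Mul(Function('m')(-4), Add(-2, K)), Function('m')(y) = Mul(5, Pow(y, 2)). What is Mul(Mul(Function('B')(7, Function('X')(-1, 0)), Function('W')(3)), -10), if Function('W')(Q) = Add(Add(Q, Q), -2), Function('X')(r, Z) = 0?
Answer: -16000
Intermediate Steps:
Function('B')(K, u) = Add(-160, Mul(80, K)) (Function('B')(K, u) = Mul(Mul(5, Pow(-4, 2)), Add(-2, K)) = Mul(Mul(5, 16), Add(-2, K)) = Mul(80, Add(-2, K)) = Add(-160, Mul(80, K)))
Function('W')(Q) = Add(-2, Mul(2, Q)) (Function('W')(Q) = Add(Mul(2, Q), -2) = Add(-2, Mul(2, Q)))
Mul(Mul(Function('B')(7, Function('X')(-1, 0)), Function('W')(3)), -10) = Mul(Mul(Add(-160, Mul(80, 7)), Add(-2, Mul(2, 3))), -10) = Mul(Mul(Add(-160, 560), Add(-2, 6)), -10) = Mul(Mul(400, 4), -10) = Mul(1600, -10) = -16000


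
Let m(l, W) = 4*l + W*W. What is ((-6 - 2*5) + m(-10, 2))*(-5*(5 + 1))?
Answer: 1560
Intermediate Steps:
m(l, W) = W**2 + 4*l (m(l, W) = 4*l + W**2 = W**2 + 4*l)
((-6 - 2*5) + m(-10, 2))*(-5*(5 + 1)) = ((-6 - 2*5) + (2**2 + 4*(-10)))*(-5*(5 + 1)) = ((-6 - 10) + (4 - 40))*(-5*6) = (-16 - 36)*(-30) = -52*(-30) = 1560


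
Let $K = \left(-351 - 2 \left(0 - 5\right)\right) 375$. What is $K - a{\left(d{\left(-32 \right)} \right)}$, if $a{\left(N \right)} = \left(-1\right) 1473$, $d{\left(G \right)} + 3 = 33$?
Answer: $-126402$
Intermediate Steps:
$d{\left(G \right)} = 30$ ($d{\left(G \right)} = -3 + 33 = 30$)
$a{\left(N \right)} = -1473$
$K = -127875$ ($K = \left(-351 - -10\right) 375 = \left(-351 + 10\right) 375 = \left(-341\right) 375 = -127875$)
$K - a{\left(d{\left(-32 \right)} \right)} = -127875 - -1473 = -127875 + 1473 = -126402$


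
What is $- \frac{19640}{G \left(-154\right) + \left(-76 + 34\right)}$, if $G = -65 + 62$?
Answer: $- \frac{982}{21} \approx -46.762$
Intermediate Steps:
$G = -3$
$- \frac{19640}{G \left(-154\right) + \left(-76 + 34\right)} = - \frac{19640}{\left(-3\right) \left(-154\right) + \left(-76 + 34\right)} = - \frac{19640}{462 - 42} = - \frac{19640}{420} = \left(-19640\right) \frac{1}{420} = - \frac{982}{21}$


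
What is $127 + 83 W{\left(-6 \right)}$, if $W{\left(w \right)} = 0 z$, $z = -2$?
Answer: $127$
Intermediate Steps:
$W{\left(w \right)} = 0$ ($W{\left(w \right)} = 0 \left(-2\right) = 0$)
$127 + 83 W{\left(-6 \right)} = 127 + 83 \cdot 0 = 127 + 0 = 127$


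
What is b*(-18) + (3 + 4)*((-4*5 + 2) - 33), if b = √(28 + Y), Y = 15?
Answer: -357 - 18*√43 ≈ -475.03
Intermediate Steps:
b = √43 (b = √(28 + 15) = √43 ≈ 6.5574)
b*(-18) + (3 + 4)*((-4*5 + 2) - 33) = √43*(-18) + (3 + 4)*((-4*5 + 2) - 33) = -18*√43 + 7*((-20 + 2) - 33) = -18*√43 + 7*(-18 - 33) = -18*√43 + 7*(-51) = -18*√43 - 357 = -357 - 18*√43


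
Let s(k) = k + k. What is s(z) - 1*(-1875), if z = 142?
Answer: 2159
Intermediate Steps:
s(k) = 2*k
s(z) - 1*(-1875) = 2*142 - 1*(-1875) = 284 + 1875 = 2159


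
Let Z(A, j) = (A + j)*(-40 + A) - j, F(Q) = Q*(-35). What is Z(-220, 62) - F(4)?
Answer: 41158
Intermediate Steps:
F(Q) = -35*Q
Z(A, j) = -j + (-40 + A)*(A + j) (Z(A, j) = (-40 + A)*(A + j) - j = -j + (-40 + A)*(A + j))
Z(-220, 62) - F(4) = ((-220)² - 41*62 - 40*(-220) - 220*62) - (-35)*4 = (48400 - 2542 + 8800 - 13640) - 1*(-140) = 41018 + 140 = 41158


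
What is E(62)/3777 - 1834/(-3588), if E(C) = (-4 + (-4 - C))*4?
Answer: 329021/752882 ≈ 0.43702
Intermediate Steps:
E(C) = -32 - 4*C (E(C) = (-8 - C)*4 = -32 - 4*C)
E(62)/3777 - 1834/(-3588) = (-32 - 4*62)/3777 - 1834/(-3588) = (-32 - 248)*(1/3777) - 1834*(-1/3588) = -280*1/3777 + 917/1794 = -280/3777 + 917/1794 = 329021/752882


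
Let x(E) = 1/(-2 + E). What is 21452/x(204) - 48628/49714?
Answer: 107712913214/24857 ≈ 4.3333e+6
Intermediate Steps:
21452/x(204) - 48628/49714 = 21452/(1/(-2 + 204)) - 48628/49714 = 21452/(1/202) - 48628*1/49714 = 21452/(1/202) - 24314/24857 = 21452*202 - 24314/24857 = 4333304 - 24314/24857 = 107712913214/24857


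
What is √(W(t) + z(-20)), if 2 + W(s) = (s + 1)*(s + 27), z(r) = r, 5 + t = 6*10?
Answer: √4570 ≈ 67.602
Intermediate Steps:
t = 55 (t = -5 + 6*10 = -5 + 60 = 55)
W(s) = -2 + (1 + s)*(27 + s) (W(s) = -2 + (s + 1)*(s + 27) = -2 + (1 + s)*(27 + s))
√(W(t) + z(-20)) = √((25 + 55² + 28*55) - 20) = √((25 + 3025 + 1540) - 20) = √(4590 - 20) = √4570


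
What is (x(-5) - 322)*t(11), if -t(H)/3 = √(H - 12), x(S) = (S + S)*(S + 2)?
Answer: 876*I ≈ 876.0*I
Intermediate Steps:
x(S) = 2*S*(2 + S) (x(S) = (2*S)*(2 + S) = 2*S*(2 + S))
t(H) = -3*√(-12 + H) (t(H) = -3*√(H - 12) = -3*√(-12 + H))
(x(-5) - 322)*t(11) = (2*(-5)*(2 - 5) - 322)*(-3*√(-12 + 11)) = (2*(-5)*(-3) - 322)*(-3*I) = (30 - 322)*(-3*I) = -(-876)*I = 876*I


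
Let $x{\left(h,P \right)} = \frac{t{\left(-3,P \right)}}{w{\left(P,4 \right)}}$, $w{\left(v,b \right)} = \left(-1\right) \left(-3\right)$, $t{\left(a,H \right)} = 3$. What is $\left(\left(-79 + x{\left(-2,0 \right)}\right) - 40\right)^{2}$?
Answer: $13924$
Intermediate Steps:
$w{\left(v,b \right)} = 3$
$x{\left(h,P \right)} = 1$ ($x{\left(h,P \right)} = \frac{3}{3} = 3 \cdot \frac{1}{3} = 1$)
$\left(\left(-79 + x{\left(-2,0 \right)}\right) - 40\right)^{2} = \left(\left(-79 + 1\right) - 40\right)^{2} = \left(-78 - 40\right)^{2} = \left(-118\right)^{2} = 13924$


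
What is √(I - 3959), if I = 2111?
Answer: 2*I*√462 ≈ 42.988*I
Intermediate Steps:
√(I - 3959) = √(2111 - 3959) = √(-1848) = 2*I*√462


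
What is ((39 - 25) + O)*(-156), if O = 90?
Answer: -16224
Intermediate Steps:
((39 - 25) + O)*(-156) = ((39 - 25) + 90)*(-156) = (14 + 90)*(-156) = 104*(-156) = -16224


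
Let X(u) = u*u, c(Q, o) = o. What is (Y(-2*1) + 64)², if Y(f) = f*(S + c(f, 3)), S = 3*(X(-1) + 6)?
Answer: 256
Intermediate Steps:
X(u) = u²
S = 21 (S = 3*((-1)² + 6) = 3*(1 + 6) = 3*7 = 21)
Y(f) = 24*f (Y(f) = f*(21 + 3) = f*24 = 24*f)
(Y(-2*1) + 64)² = (24*(-2*1) + 64)² = (24*(-2) + 64)² = (-48 + 64)² = 16² = 256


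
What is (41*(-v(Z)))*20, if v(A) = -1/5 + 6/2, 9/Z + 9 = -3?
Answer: -2296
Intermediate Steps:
Z = -3/4 (Z = 9/(-9 - 3) = 9/(-12) = 9*(-1/12) = -3/4 ≈ -0.75000)
v(A) = 14/5 (v(A) = -1*1/5 + 6*(1/2) = -1/5 + 3 = 14/5)
(41*(-v(Z)))*20 = (41*(-1*14/5))*20 = (41*(-14/5))*20 = -574/5*20 = -2296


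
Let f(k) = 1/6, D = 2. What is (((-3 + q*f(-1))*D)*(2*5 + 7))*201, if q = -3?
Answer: -23919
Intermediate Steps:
f(k) = 1/6
(((-3 + q*f(-1))*D)*(2*5 + 7))*201 = (((-3 - 3*1/6)*2)*(2*5 + 7))*201 = (((-3 - 1/2)*2)*(10 + 7))*201 = (-7/2*2*17)*201 = -7*17*201 = -119*201 = -23919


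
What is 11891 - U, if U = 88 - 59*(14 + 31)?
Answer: 14458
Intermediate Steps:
U = -2567 (U = 88 - 59*45 = 88 - 2655 = -2567)
11891 - U = 11891 - 1*(-2567) = 11891 + 2567 = 14458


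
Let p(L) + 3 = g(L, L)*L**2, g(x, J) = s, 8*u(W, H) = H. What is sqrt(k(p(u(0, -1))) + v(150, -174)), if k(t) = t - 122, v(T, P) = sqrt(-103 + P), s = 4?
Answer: sqrt(-1999 + 16*I*sqrt(277))/4 ≈ 0.74286 + 11.202*I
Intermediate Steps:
u(W, H) = H/8
g(x, J) = 4
p(L) = -3 + 4*L**2
k(t) = -122 + t
sqrt(k(p(u(0, -1))) + v(150, -174)) = sqrt((-122 + (-3 + 4*((1/8)*(-1))**2)) + sqrt(-103 - 174)) = sqrt((-122 + (-3 + 4*(-1/8)**2)) + sqrt(-277)) = sqrt((-122 + (-3 + 4*(1/64))) + I*sqrt(277)) = sqrt((-122 + (-3 + 1/16)) + I*sqrt(277)) = sqrt((-122 - 47/16) + I*sqrt(277)) = sqrt(-1999/16 + I*sqrt(277))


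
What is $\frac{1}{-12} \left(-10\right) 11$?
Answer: $\frac{55}{6} \approx 9.1667$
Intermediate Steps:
$\frac{1}{-12} \left(-10\right) 11 = \left(- \frac{1}{12}\right) \left(-10\right) 11 = \frac{5}{6} \cdot 11 = \frac{55}{6}$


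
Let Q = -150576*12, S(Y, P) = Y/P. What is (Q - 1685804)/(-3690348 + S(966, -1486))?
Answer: 2595087988/2741929047 ≈ 0.94645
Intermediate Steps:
Q = -1806912
(Q - 1685804)/(-3690348 + S(966, -1486)) = (-1806912 - 1685804)/(-3690348 + 966/(-1486)) = -3492716/(-3690348 + 966*(-1/1486)) = -3492716/(-3690348 - 483/743) = -3492716/(-2741929047/743) = -3492716*(-743/2741929047) = 2595087988/2741929047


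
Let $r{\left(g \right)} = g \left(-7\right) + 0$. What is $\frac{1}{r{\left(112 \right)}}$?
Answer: $- \frac{1}{784} \approx -0.0012755$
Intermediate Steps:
$r{\left(g \right)} = - 7 g$ ($r{\left(g \right)} = - 7 g + 0 = - 7 g$)
$\frac{1}{r{\left(112 \right)}} = \frac{1}{\left(-7\right) 112} = \frac{1}{-784} = - \frac{1}{784}$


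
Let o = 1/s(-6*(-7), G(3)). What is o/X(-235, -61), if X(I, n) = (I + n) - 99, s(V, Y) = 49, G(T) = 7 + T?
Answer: -1/19355 ≈ -5.1666e-5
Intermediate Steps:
X(I, n) = -99 + I + n
o = 1/49 ≈ 0.020408
o/X(-235, -61) = 1/(49*(-99 - 235 - 61)) = (1/49)/(-395) = (1/49)*(-1/395) = -1/19355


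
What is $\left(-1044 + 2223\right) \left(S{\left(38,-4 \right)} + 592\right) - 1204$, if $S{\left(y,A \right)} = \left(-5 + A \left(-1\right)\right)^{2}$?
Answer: $697943$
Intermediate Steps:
$S{\left(y,A \right)} = \left(-5 - A\right)^{2}$
$\left(-1044 + 2223\right) \left(S{\left(38,-4 \right)} + 592\right) - 1204 = \left(-1044 + 2223\right) \left(\left(5 - 4\right)^{2} + 592\right) - 1204 = 1179 \left(1^{2} + 592\right) - 1204 = 1179 \left(1 + 592\right) - 1204 = 1179 \cdot 593 - 1204 = 699147 - 1204 = 697943$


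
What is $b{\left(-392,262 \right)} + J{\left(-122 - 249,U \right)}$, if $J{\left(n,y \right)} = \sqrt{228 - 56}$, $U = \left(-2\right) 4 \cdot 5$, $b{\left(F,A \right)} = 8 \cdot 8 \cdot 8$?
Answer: $512 + 2 \sqrt{43} \approx 525.12$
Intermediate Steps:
$b{\left(F,A \right)} = 512$ ($b{\left(F,A \right)} = 64 \cdot 8 = 512$)
$U = -40$ ($U = \left(-8\right) 5 = -40$)
$J{\left(n,y \right)} = 2 \sqrt{43}$ ($J{\left(n,y \right)} = \sqrt{172} = 2 \sqrt{43}$)
$b{\left(-392,262 \right)} + J{\left(-122 - 249,U \right)} = 512 + 2 \sqrt{43}$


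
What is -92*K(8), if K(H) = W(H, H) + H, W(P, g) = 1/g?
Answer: -1495/2 ≈ -747.50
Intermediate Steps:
K(H) = H + 1/H (K(H) = 1/H + H = H + 1/H)
-92*K(8) = -92*(8 + 1/8) = -92*(8 + ⅛) = -92*65/8 = -1495/2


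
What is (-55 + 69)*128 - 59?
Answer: 1733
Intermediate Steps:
(-55 + 69)*128 - 59 = 14*128 - 59 = 1792 - 59 = 1733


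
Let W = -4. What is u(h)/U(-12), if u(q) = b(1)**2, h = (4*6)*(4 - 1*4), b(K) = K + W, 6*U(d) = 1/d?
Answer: -648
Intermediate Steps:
U(d) = 1/(6*d)
b(K) = -4 + K (b(K) = K - 4 = -4 + K)
h = 0 (h = 24*(4 - 4) = 24*0 = 0)
u(q) = 9 (u(q) = (-4 + 1)**2 = (-3)**2 = 9)
u(h)/U(-12) = 9/(((1/6)/(-12))) = 9/(((1/6)*(-1/12))) = 9/(-1/72) = 9*(-72) = -648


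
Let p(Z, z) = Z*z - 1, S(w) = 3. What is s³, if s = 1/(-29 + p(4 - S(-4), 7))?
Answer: -1/12167 ≈ -8.2190e-5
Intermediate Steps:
p(Z, z) = -1 + Z*z
s = -1/23 (s = 1/(-29 + (-1 + (4 - 1*3)*7)) = 1/(-29 + (-1 + (4 - 3)*7)) = 1/(-29 + (-1 + 1*7)) = 1/(-29 + (-1 + 7)) = 1/(-29 + 6) = 1/(-23) = -1/23 ≈ -0.043478)
s³ = (-1/23)³ = -1/12167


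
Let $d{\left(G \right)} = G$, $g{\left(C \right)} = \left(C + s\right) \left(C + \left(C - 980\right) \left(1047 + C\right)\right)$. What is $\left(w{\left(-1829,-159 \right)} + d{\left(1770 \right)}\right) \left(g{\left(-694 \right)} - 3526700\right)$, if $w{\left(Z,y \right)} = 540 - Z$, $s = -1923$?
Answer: $6393647287708$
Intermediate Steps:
$g{\left(C \right)} = \left(-1923 + C\right) \left(C + \left(-980 + C\right) \left(1047 + C\right)\right)$ ($g{\left(C \right)} = \left(C - 1923\right) \left(C + \left(C - 980\right) \left(1047 + C\right)\right) = \left(-1923 + C\right) \left(C + \left(-980 + C\right) \left(1047 + C\right)\right)$)
$\left(w{\left(-1829,-159 \right)} + d{\left(1770 \right)}\right) \left(g{\left(-694 \right)} - 3526700\right) = \left(\left(540 - -1829\right) + 1770\right) \left(\left(1973113380 + \left(-694\right)^{3} - -802835856 - 1855 \left(-694\right)^{2}\right) - 3526700\right) = \left(\left(540 + 1829\right) + 1770\right) \left(\left(1973113380 - 334255384 + 802835856 - 893434780\right) - 3526700\right) = \left(2369 + 1770\right) \left(\left(1973113380 - 334255384 + 802835856 - 893434780\right) - 3526700\right) = 4139 \left(1548259072 - 3526700\right) = 4139 \cdot 1544732372 = 6393647287708$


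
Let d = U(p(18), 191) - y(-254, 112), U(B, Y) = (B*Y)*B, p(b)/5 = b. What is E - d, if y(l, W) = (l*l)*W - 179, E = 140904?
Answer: 5819417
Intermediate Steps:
p(b) = 5*b
U(B, Y) = Y*B**2
y(l, W) = -179 + W*l**2 (y(l, W) = l**2*W - 179 = W*l**2 - 179 = -179 + W*l**2)
d = -5678513 (d = 191*(5*18)**2 - (-179 + 112*(-254)**2) = 191*90**2 - (-179 + 112*64516) = 191*8100 - (-179 + 7225792) = 1547100 - 1*7225613 = 1547100 - 7225613 = -5678513)
E - d = 140904 - 1*(-5678513) = 140904 + 5678513 = 5819417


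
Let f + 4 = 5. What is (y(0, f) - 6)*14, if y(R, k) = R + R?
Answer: -84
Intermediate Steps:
f = 1 (f = -4 + 5 = 1)
y(R, k) = 2*R
(y(0, f) - 6)*14 = (2*0 - 6)*14 = (0 - 6)*14 = -6*14 = -84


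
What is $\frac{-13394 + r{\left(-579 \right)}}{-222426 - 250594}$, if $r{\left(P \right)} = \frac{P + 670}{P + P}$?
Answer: $\frac{15510343}{547757160} \approx 0.028316$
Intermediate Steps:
$r{\left(P \right)} = \frac{670 + P}{2 P}$
$\frac{-13394 + r{\left(-579 \right)}}{-222426 - 250594} = \frac{-13394 + \frac{670 - 579}{2 \left(-579\right)}}{-222426 - 250594} = \frac{-13394 + \frac{1}{2} \left(- \frac{1}{579}\right) 91}{-473020} = \left(-13394 - \frac{91}{1158}\right) \left(- \frac{1}{473020}\right) = \left(- \frac{15510343}{1158}\right) \left(- \frac{1}{473020}\right) = \frac{15510343}{547757160}$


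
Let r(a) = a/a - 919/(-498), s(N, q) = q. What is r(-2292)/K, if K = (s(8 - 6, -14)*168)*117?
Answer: -109/10541664 ≈ -1.0340e-5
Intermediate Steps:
r(a) = 1417/498 (r(a) = 1 - 919*(-1/498) = 1 + 919/498 = 1417/498)
K = -275184 (K = -14*168*117 = -2352*117 = -275184)
r(-2292)/K = (1417/498)/(-275184) = (1417/498)*(-1/275184) = -109/10541664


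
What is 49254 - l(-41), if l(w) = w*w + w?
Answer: 47614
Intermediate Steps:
l(w) = w + w**2 (l(w) = w**2 + w = w + w**2)
49254 - l(-41) = 49254 - (-41)*(1 - 41) = 49254 - (-41)*(-40) = 49254 - 1*1640 = 49254 - 1640 = 47614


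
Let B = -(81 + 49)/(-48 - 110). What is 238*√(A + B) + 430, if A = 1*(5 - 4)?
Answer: 430 + 2856*√79/79 ≈ 751.33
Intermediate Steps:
A = 1 (A = 1*1 = 1)
B = 65/79 (B = -130/(-158) = -130*(-1)/158 = -1*(-65/79) = 65/79 ≈ 0.82278)
238*√(A + B) + 430 = 238*√(1 + 65/79) + 430 = 238*√(144/79) + 430 = 238*(12*√79/79) + 430 = 2856*√79/79 + 430 = 430 + 2856*√79/79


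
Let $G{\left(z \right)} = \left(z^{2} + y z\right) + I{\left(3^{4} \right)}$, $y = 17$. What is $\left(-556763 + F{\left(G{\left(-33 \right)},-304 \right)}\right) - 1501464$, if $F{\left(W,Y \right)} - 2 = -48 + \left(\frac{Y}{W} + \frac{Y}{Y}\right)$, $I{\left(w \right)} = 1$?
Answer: $- \frac{1088826192}{529} \approx -2.0583 \cdot 10^{6}$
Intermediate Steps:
$G{\left(z \right)} = 1 + z^{2} + 17 z$ ($G{\left(z \right)} = \left(z^{2} + 17 z\right) + 1 = 1 + z^{2} + 17 z$)
$F{\left(W,Y \right)} = -45 + \frac{Y}{W}$ ($F{\left(W,Y \right)} = 2 - \left(48 - \frac{Y}{W} - \frac{Y}{Y}\right) = 2 + \left(-48 + \left(\frac{Y}{W} + 1\right)\right) = 2 + \left(-48 + \left(1 + \frac{Y}{W}\right)\right) = 2 - \left(47 - \frac{Y}{W}\right) = -45 + \frac{Y}{W}$)
$\left(-556763 + F{\left(G{\left(-33 \right)},-304 \right)}\right) - 1501464 = \left(-556763 - \left(45 + \frac{304}{1 + \left(-33\right)^{2} + 17 \left(-33\right)}\right)\right) - 1501464 = \left(-556763 - \left(45 + \frac{304}{1 + 1089 - 561}\right)\right) - 1501464 = \left(-556763 - \left(45 + \frac{304}{529}\right)\right) - 1501464 = \left(-556763 - \frac{24109}{529}\right) - 1501464 = - \frac{294551736}{529} - 1501464 = - \frac{1088826192}{529}$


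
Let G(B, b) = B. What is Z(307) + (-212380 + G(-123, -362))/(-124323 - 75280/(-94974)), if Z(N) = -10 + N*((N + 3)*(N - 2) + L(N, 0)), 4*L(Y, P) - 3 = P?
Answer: 685467182352421585/23614754644 ≈ 2.9027e+7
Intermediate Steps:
L(Y, P) = ¾ + P/4
Z(N) = -10 + N*(¾ + (-2 + N)*(3 + N)) (Z(N) = -10 + N*((N + 3)*(N - 2) + (¾ + (¼)*0)) = -10 + N*((3 + N)*(-2 + N) + (¾ + 0)) = -10 + N*((-2 + N)*(3 + N) + ¾) = -10 + N*(¾ + (-2 + N)*(3 + N)))
Z(307) + (-212380 + G(-123, -362))/(-124323 - 75280/(-94974)) = (-10 + 307² + 307³ - 21/4*307) + (-212380 - 123)/(-124323 - 75280/(-94974)) = (-10 + 94249 + 28934443 - 6447/4) - 212503/(-124323 - 75280*(-1/94974)) = 116108281/4 - 212503/(-124323 + 37640/47487) = 116108281/4 - 212503/(-5903688661/47487) = 116108281/4 - 212503*(-47487/5903688661) = 116108281/4 + 10091129961/5903688661 = 685467182352421585/23614754644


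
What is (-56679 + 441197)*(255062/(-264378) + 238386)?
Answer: 12116884851973114/132189 ≈ 9.1663e+10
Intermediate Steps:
(-56679 + 441197)*(255062/(-264378) + 238386) = 384518*(255062*(-1/264378) + 238386) = 384518*(-127531/132189 + 238386) = 384518*(31511879423/132189) = 12116884851973114/132189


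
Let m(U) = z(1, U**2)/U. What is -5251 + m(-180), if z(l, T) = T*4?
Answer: -5971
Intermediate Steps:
z(l, T) = 4*T
m(U) = 4*U (m(U) = (4*U**2)/U = 4*U)
-5251 + m(-180) = -5251 + 4*(-180) = -5251 - 720 = -5971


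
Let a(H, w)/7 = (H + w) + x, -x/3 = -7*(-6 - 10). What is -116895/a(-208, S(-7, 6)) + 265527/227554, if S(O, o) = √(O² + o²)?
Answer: 294514786409/9240285278 + 38965*√85/690319 ≈ 32.393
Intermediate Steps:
x = -336 (x = -(-21)*(-6 - 10) = -(-21)*(-16) = -3*112 = -336)
a(H, w) = -2352 + 7*H + 7*w (a(H, w) = 7*((H + w) - 336) = 7*(-336 + H + w) = -2352 + 7*H + 7*w)
-116895/a(-208, S(-7, 6)) + 265527/227554 = -116895/(-2352 + 7*(-208) + 7*√((-7)² + 6²)) + 265527/227554 = -116895/(-2352 - 1456 + 7*√(49 + 36)) + 265527*(1/227554) = -116895/(-2352 - 1456 + 7*√85) + 265527/227554 = -116895/(-3808 + 7*√85) + 265527/227554 = 265527/227554 - 116895/(-3808 + 7*√85)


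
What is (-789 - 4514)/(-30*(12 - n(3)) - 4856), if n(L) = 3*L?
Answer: 5303/4946 ≈ 1.0722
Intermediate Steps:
(-789 - 4514)/(-30*(12 - n(3)) - 4856) = (-789 - 4514)/(-30*(12 - 3*3) - 4856) = -5303/(-30*(12 - 1*9) - 4856) = -5303/(-30*(12 - 9) - 4856) = -5303/(-30*3 - 4856) = -5303/(-90 - 4856) = -5303/(-4946) = -5303*(-1/4946) = 5303/4946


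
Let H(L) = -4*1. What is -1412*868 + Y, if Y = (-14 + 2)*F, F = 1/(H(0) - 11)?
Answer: -6128076/5 ≈ -1.2256e+6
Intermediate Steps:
H(L) = -4
F = -1/15 (F = 1/(-4 - 11) = 1/(-15) = -1/15 ≈ -0.066667)
Y = ⅘ (Y = (-14 + 2)*(-1/15) = -12*(-1/15) = ⅘ ≈ 0.80000)
-1412*868 + Y = -1412*868 + ⅘ = -1225616 + ⅘ = -6128076/5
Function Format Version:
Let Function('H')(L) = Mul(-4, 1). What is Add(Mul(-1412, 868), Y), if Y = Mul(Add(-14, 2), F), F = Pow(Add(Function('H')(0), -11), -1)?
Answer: Rational(-6128076, 5) ≈ -1.2256e+6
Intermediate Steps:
Function('H')(L) = -4
F = Rational(-1, 15) (F = Pow(Add(-4, -11), -1) = Pow(-15, -1) = Rational(-1, 15) ≈ -0.066667)
Y = Rational(4, 5) (Y = Mul(Add(-14, 2), Rational(-1, 15)) = Mul(-12, Rational(-1, 15)) = Rational(4, 5) ≈ 0.80000)
Add(Mul(-1412, 868), Y) = Add(Mul(-1412, 868), Rational(4, 5)) = Add(-1225616, Rational(4, 5)) = Rational(-6128076, 5)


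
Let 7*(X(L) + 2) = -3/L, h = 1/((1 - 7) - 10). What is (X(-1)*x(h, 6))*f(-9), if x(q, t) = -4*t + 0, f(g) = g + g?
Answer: -4752/7 ≈ -678.86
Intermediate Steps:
h = -1/16 (h = 1/(-6 - 10) = 1/(-16) = -1/16 ≈ -0.062500)
X(L) = -2 - 3/(7*L) (X(L) = -2 + (-3/L)/7 = -2 - 3/(7*L))
f(g) = 2*g
x(q, t) = -4*t
(X(-1)*x(h, 6))*f(-9) = ((-2 - 3/7/(-1))*(-4*6))*(2*(-9)) = ((-2 - 3/7*(-1))*(-24))*(-18) = ((-2 + 3/7)*(-24))*(-18) = -11/7*(-24)*(-18) = (264/7)*(-18) = -4752/7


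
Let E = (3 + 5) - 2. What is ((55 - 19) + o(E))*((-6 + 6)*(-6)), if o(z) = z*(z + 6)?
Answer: 0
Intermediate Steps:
E = 6 (E = 8 - 2 = 6)
o(z) = z*(6 + z)
((55 - 19) + o(E))*((-6 + 6)*(-6)) = ((55 - 19) + 6*(6 + 6))*((-6 + 6)*(-6)) = (36 + 6*12)*(0*(-6)) = (36 + 72)*0 = 108*0 = 0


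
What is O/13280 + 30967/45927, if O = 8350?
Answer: 79473221/60991056 ≈ 1.3030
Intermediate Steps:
O/13280 + 30967/45927 = 8350/13280 + 30967/45927 = 8350*(1/13280) + 30967*(1/45927) = 835/1328 + 30967/45927 = 79473221/60991056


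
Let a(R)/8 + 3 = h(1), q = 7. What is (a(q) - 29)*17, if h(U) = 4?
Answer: -357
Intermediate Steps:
a(R) = 8 (a(R) = -24 + 8*4 = -24 + 32 = 8)
(a(q) - 29)*17 = (8 - 29)*17 = -21*17 = -357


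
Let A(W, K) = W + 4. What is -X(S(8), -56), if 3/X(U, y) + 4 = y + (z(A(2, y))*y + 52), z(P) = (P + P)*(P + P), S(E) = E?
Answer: 3/8072 ≈ 0.00037165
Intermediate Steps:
A(W, K) = 4 + W
z(P) = 4*P**2 (z(P) = (2*P)*(2*P) = 4*P**2)
X(U, y) = 3/(48 + 145*y) (X(U, y) = 3/(-4 + (y + ((4*(4 + 2)**2)*y + 52))) = 3/(-4 + (y + ((4*6**2)*y + 52))) = 3/(-4 + (y + ((4*36)*y + 52))) = 3/(-4 + (y + (144*y + 52))) = 3/(-4 + (y + (52 + 144*y))) = 3/(-4 + (52 + 145*y)) = 3/(48 + 145*y))
-X(S(8), -56) = -3/(48 + 145*(-56)) = -3/(48 - 8120) = -3/(-8072) = -3*(-1)/8072 = -1*(-3/8072) = 3/8072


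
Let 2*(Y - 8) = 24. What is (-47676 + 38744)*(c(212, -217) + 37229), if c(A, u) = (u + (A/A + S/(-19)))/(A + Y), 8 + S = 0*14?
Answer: -6317901436/19 ≈ -3.3252e+8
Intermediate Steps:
S = -8 (S = -8 + 0*14 = -8 + 0 = -8)
Y = 20 (Y = 8 + (½)*24 = 8 + 12 = 20)
c(A, u) = (27/19 + u)/(20 + A) (c(A, u) = (u + (A/A - 8/(-19)))/(A + 20) = (u + (1 - 8*(-1/19)))/(20 + A) = (u + (1 + 8/19))/(20 + A) = (u + 27/19)/(20 + A) = (27/19 + u)/(20 + A))
(-47676 + 38744)*(c(212, -217) + 37229) = (-47676 + 38744)*((27/19 - 217)/(20 + 212) + 37229) = -8932*(-4096/19/232 + 37229) = -8932*((1/232)*(-4096/19) + 37229) = -8932*(-512/551 + 37229) = -8932*20512667/551 = -6317901436/19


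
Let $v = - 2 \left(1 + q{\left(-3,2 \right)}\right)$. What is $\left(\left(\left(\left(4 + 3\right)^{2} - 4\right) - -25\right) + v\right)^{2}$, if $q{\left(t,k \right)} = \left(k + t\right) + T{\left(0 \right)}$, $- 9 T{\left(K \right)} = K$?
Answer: $4900$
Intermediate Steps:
$T{\left(K \right)} = - \frac{K}{9}$
$q{\left(t,k \right)} = k + t$ ($q{\left(t,k \right)} = \left(k + t\right) - 0 = \left(k + t\right) + 0 = k + t$)
$v = 0$ ($v = - 2 \left(1 + \left(2 - 3\right)\right) = - 2 \left(1 - 1\right) = \left(-2\right) 0 = 0$)
$\left(\left(\left(\left(4 + 3\right)^{2} - 4\right) - -25\right) + v\right)^{2} = \left(\left(\left(\left(4 + 3\right)^{2} - 4\right) - -25\right) + 0\right)^{2} = \left(\left(\left(7^{2} - 4\right) + 25\right) + 0\right)^{2} = \left(\left(\left(49 - 4\right) + 25\right) + 0\right)^{2} = \left(\left(45 + 25\right) + 0\right)^{2} = \left(70 + 0\right)^{2} = 70^{2} = 4900$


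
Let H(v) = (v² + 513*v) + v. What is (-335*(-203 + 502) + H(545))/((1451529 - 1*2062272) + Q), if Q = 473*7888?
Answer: 476990/3120281 ≈ 0.15287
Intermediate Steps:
H(v) = v² + 514*v
Q = 3731024
(-335*(-203 + 502) + H(545))/((1451529 - 1*2062272) + Q) = (-335*(-203 + 502) + 545*(514 + 545))/((1451529 - 1*2062272) + 3731024) = (-335*299 + 545*1059)/((1451529 - 2062272) + 3731024) = (-100165 + 577155)/(-610743 + 3731024) = 476990/3120281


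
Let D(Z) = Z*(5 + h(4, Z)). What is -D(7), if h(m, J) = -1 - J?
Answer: 21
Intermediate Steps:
D(Z) = Z*(4 - Z) (D(Z) = Z*(5 + (-1 - Z)) = Z*(4 - Z))
-D(7) = -7*(4 - 1*7) = -7*(4 - 7) = -7*(-3) = -1*(-21) = 21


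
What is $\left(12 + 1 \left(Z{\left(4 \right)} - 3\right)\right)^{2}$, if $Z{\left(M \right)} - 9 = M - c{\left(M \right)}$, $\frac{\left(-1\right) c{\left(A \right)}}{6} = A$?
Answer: $2116$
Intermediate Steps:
$c{\left(A \right)} = - 6 A$
$Z{\left(M \right)} = 9 + 7 M$ ($Z{\left(M \right)} = 9 + \left(M - - 6 M\right) = 9 + \left(M + 6 M\right) = 9 + 7 M$)
$\left(12 + 1 \left(Z{\left(4 \right)} - 3\right)\right)^{2} = \left(12 + 1 \left(\left(9 + 7 \cdot 4\right) - 3\right)\right)^{2} = \left(12 + 1 \left(\left(9 + 28\right) - 3\right)\right)^{2} = \left(12 + 1 \left(37 - 3\right)\right)^{2} = \left(12 + 1 \cdot 34\right)^{2} = \left(12 + 34\right)^{2} = 46^{2} = 2116$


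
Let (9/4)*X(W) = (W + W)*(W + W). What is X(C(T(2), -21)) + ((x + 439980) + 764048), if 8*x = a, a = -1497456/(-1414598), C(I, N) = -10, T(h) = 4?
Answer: 7665602724067/6365691 ≈ 1.2042e+6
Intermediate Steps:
a = 748728/707299 (a = -1497456*(-1/1414598) = 748728/707299 ≈ 1.0586)
X(W) = 16*W**2/9 (X(W) = 4*((W + W)*(W + W))/9 = 4*((2*W)*(2*W))/9 = 4*(4*W**2)/9 = 16*W**2/9)
x = 93591/707299 (x = (1/8)*(748728/707299) = 93591/707299 ≈ 0.13232)
X(C(T(2), -21)) + ((x + 439980) + 764048) = (16/9)*(-10)**2 + ((93591/707299 + 439980) + 764048) = (16/9)*100 + (311197507611/707299 + 764048) = 1600/9 + 851607893963/707299 = 7665602724067/6365691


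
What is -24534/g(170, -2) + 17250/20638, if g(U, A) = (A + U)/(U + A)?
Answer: -253157721/10319 ≈ -24533.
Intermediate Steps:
g(U, A) = 1 (g(U, A) = (A + U)/(A + U) = 1)
-24534/g(170, -2) + 17250/20638 = -24534/1 + 17250/20638 = -24534*1 + 17250*(1/20638) = -24534 + 8625/10319 = -253157721/10319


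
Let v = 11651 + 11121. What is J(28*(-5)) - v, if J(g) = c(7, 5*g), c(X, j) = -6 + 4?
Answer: -22774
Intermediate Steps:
v = 22772
c(X, j) = -2
J(g) = -2
J(28*(-5)) - v = -2 - 1*22772 = -2 - 22772 = -22774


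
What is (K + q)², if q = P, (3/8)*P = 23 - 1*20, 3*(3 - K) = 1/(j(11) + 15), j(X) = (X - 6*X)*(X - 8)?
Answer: 24512401/202500 ≈ 121.05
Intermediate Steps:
j(X) = -5*X*(-8 + X) (j(X) = (-5*X)*(-8 + X) = -5*X*(-8 + X))
K = 1351/450 (K = 3 - 1/(3*(5*11*(8 - 1*11) + 15)) = 3 - 1/(3*(5*11*(8 - 11) + 15)) = 3 - 1/(3*(5*11*(-3) + 15)) = 3 - 1/(3*(-165 + 15)) = 3 - ⅓/(-150) = 3 - ⅓*(-1/150) = 3 + 1/450 = 1351/450 ≈ 3.0022)
P = 8 (P = 8*(23 - 1*20)/3 = 8*(23 - 20)/3 = (8/3)*3 = 8)
q = 8
(K + q)² = (1351/450 + 8)² = (4951/450)² = 24512401/202500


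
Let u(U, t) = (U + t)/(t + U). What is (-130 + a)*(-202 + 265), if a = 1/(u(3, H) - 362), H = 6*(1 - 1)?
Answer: -2956653/361 ≈ -8190.2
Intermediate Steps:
H = 0 (H = 6*0 = 0)
u(U, t) = 1 (u(U, t) = (U + t)/(U + t) = 1)
a = -1/361 (a = 1/(1 - 362) = 1/(-361) = -1/361 ≈ -0.0027701)
(-130 + a)*(-202 + 265) = (-130 - 1/361)*(-202 + 265) = -46931/361*63 = -2956653/361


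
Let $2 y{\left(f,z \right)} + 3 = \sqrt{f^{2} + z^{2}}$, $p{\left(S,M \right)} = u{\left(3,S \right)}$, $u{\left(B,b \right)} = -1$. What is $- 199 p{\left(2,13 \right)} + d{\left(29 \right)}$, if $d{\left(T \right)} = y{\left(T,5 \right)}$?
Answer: $\frac{395}{2} + \frac{\sqrt{866}}{2} \approx 212.21$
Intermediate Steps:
$p{\left(S,M \right)} = -1$
$y{\left(f,z \right)} = - \frac{3}{2} + \frac{\sqrt{f^{2} + z^{2}}}{2}$
$d{\left(T \right)} = - \frac{3}{2} + \frac{\sqrt{25 + T^{2}}}{2}$ ($d{\left(T \right)} = - \frac{3}{2} + \frac{\sqrt{T^{2} + 5^{2}}}{2} = - \frac{3}{2} + \frac{\sqrt{T^{2} + 25}}{2} = - \frac{3}{2} + \frac{\sqrt{25 + T^{2}}}{2}$)
$- 199 p{\left(2,13 \right)} + d{\left(29 \right)} = \left(-199\right) \left(-1\right) - \left(\frac{3}{2} - \frac{\sqrt{25 + 29^{2}}}{2}\right) = 199 - \left(\frac{3}{2} - \frac{\sqrt{25 + 841}}{2}\right) = 199 - \left(\frac{3}{2} - \frac{\sqrt{866}}{2}\right) = \frac{395}{2} + \frac{\sqrt{866}}{2}$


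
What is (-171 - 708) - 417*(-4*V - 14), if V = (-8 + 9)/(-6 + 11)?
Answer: 26463/5 ≈ 5292.6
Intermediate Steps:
V = 1/5 ≈ 0.20000
(-171 - 708) - 417*(-4*V - 14) = (-171 - 708) - 417*(-4*1/5 - 14) = -879 - 417*(-4/5 - 14) = -879 - 417*(-74/5) = -879 + 30858/5 = 26463/5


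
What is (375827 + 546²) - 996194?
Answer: -322251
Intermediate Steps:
(375827 + 546²) - 996194 = (375827 + 298116) - 996194 = 673943 - 996194 = -322251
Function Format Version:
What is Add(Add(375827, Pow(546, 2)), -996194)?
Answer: -322251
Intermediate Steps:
Add(Add(375827, Pow(546, 2)), -996194) = Add(Add(375827, 298116), -996194) = Add(673943, -996194) = -322251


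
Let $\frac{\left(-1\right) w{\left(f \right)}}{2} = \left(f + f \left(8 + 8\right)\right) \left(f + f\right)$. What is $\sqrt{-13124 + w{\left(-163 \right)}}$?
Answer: $2 i \sqrt{454954} \approx 1349.0 i$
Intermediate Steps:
$w{\left(f \right)} = - 68 f^{2}$ ($w{\left(f \right)} = - 2 \left(f + f \left(8 + 8\right)\right) \left(f + f\right) = - 2 \left(f + f 16\right) 2 f = - 2 \left(f + 16 f\right) 2 f = - 2 \cdot 17 f 2 f = - 2 \cdot 34 f^{2} = - 68 f^{2}$)
$\sqrt{-13124 + w{\left(-163 \right)}} = \sqrt{-13124 - 68 \left(-163\right)^{2}} = \sqrt{-13124 - 1806692} = \sqrt{-1819816} = 2 i \sqrt{454954}$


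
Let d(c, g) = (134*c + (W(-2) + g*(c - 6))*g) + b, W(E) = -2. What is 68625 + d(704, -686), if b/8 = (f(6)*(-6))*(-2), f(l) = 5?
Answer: 328640821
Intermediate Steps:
b = 480 (b = 8*((5*(-6))*(-2)) = 8*(-30*(-2)) = 8*60 = 480)
d(c, g) = 480 + 134*c + g*(-2 + g*(-6 + c)) (d(c, g) = (134*c + (-2 + g*(c - 6))*g) + 480 = (134*c + (-2 + g*(-6 + c))*g) + 480 = (134*c + g*(-2 + g*(-6 + c))) + 480 = 480 + 134*c + g*(-2 + g*(-6 + c)))
68625 + d(704, -686) = 68625 + (480 - 6*(-686)² - 2*(-686) + 134*704 + 704*(-686)²) = 68625 + (480 - 6*470596 + 1372 + 94336 + 704*470596) = 68625 + (480 - 2823576 + 1372 + 94336 + 331299584) = 68625 + 328572196 = 328640821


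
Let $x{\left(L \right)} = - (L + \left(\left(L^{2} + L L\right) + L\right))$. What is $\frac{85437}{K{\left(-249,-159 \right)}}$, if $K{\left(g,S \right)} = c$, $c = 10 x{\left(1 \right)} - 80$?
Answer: $- \frac{28479}{40} \approx -711.97$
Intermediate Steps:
$x{\left(L \right)} = - 2 L - 2 L^{2}$ ($x{\left(L \right)} = - (L + \left(\left(L^{2} + L^{2}\right) + L\right)) = - (L + \left(2 L^{2} + L\right)) = - (L + \left(L + 2 L^{2}\right)) = - (2 L + 2 L^{2}) = - 2 L - 2 L^{2}$)
$c = -120$ ($c = 10 \left(\left(-2\right) 1 \left(1 + 1\right)\right) - 80 = 10 \left(\left(-2\right) 1 \cdot 2\right) - 80 = 10 \left(-4\right) - 80 = -40 - 80 = -120$)
$K{\left(g,S \right)} = -120$
$\frac{85437}{K{\left(-249,-159 \right)}} = \frac{85437}{-120} = 85437 \left(- \frac{1}{120}\right) = - \frac{28479}{40}$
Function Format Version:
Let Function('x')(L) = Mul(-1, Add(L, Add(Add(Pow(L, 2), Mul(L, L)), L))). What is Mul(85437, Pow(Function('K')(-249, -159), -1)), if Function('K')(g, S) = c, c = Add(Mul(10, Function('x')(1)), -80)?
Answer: Rational(-28479, 40) ≈ -711.97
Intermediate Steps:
Function('x')(L) = Add(Mul(-2, L), Mul(-2, Pow(L, 2))) (Function('x')(L) = Mul(-1, Add(L, Add(Add(Pow(L, 2), Pow(L, 2)), L))) = Mul(-1, Add(L, Add(Mul(2, Pow(L, 2)), L))) = Mul(-1, Add(L, Add(L, Mul(2, Pow(L, 2))))) = Mul(-1, Add(Mul(2, L), Mul(2, Pow(L, 2)))) = Add(Mul(-2, L), Mul(-2, Pow(L, 2))))
c = -120 (c = Add(Mul(10, Mul(-2, 1, Add(1, 1))), -80) = Add(Mul(10, Mul(-2, 1, 2)), -80) = Add(Mul(10, -4), -80) = Add(-40, -80) = -120)
Function('K')(g, S) = -120
Mul(85437, Pow(Function('K')(-249, -159), -1)) = Mul(85437, Pow(-120, -1)) = Mul(85437, Rational(-1, 120)) = Rational(-28479, 40)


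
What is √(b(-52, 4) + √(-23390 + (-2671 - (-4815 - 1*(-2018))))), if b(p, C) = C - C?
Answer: 2*1454^(¼)*√I ≈ 8.7328 + 8.7328*I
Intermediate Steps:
b(p, C) = 0
√(b(-52, 4) + √(-23390 + (-2671 - (-4815 - 1*(-2018))))) = √(0 + √(-23390 + (-2671 - (-4815 - 1*(-2018))))) = √(0 + √(-23390 + (-2671 - (-4815 + 2018)))) = √(0 + √(-23390 + (-2671 - 1*(-2797)))) = √(0 + √(-23390 + (-2671 + 2797))) = √(0 + √(-23390 + 126)) = √(0 + √(-23264)) = √(0 + 4*I*√1454) = √(4*I*√1454) = 2*1454^(¼)*√I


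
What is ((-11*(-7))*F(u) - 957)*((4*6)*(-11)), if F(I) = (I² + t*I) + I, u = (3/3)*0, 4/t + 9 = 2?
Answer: 252648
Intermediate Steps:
t = -4/7 (t = 4/(-9 + 2) = 4/(-7) = 4*(-⅐) = -4/7 ≈ -0.57143)
u = 0 (u = (3*(⅓))*0 = 1*0 = 0)
F(I) = I² + 3*I/7 (F(I) = (I² - 4*I/7) + I = I² + 3*I/7)
((-11*(-7))*F(u) - 957)*((4*6)*(-11)) = ((-11*(-7))*((⅐)*0*(3 + 7*0)) - 957)*((4*6)*(-11)) = (77*((⅐)*0*(3 + 0)) - 957)*(24*(-11)) = (77*((⅐)*0*3) - 957)*(-264) = (77*0 - 957)*(-264) = (0 - 957)*(-264) = -957*(-264) = 252648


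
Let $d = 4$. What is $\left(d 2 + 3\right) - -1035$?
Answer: $1046$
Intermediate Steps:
$\left(d 2 + 3\right) - -1035 = \left(4 \cdot 2 + 3\right) - -1035 = \left(8 + 3\right) + 1035 = 11 + 1035 = 1046$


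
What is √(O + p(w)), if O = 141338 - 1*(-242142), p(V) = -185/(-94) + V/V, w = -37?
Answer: √3388455506/94 ≈ 619.26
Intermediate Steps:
p(V) = 279/94 (p(V) = -185*(-1/94) + 1 = 185/94 + 1 = 279/94)
O = 383480 (O = 141338 + 242142 = 383480)
√(O + p(w)) = √(383480 + 279/94) = √(36047399/94) = √3388455506/94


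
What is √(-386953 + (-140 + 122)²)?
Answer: I*√386629 ≈ 621.79*I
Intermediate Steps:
√(-386953 + (-140 + 122)²) = √(-386953 + (-18)²) = √(-386953 + 324) = √(-386629) = I*√386629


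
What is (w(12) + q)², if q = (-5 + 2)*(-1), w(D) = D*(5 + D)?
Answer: 42849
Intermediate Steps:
q = 3 (q = -3*(-1) = 3)
(w(12) + q)² = (12*(5 + 12) + 3)² = (12*17 + 3)² = (204 + 3)² = 207² = 42849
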